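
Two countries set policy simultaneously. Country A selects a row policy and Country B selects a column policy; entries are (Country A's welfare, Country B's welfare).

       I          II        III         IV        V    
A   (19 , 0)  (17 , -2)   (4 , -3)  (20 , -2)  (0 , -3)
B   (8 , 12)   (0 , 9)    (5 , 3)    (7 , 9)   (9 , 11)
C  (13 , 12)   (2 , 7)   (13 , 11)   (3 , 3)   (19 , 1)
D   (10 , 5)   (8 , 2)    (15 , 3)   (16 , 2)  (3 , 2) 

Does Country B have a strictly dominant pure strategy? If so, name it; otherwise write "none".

I

I vs II: A: 0>-2, B: 12>9, C: 12>7, D: 5>2.
I vs III: A: 0>-3, B: 12>3, C: 12>11, D: 5>3.
I vs IV: A: 0>-2, B: 12>9, C: 12>3, D: 5>2.
I vs V: A: 0>-3, B: 12>11, C: 12>1, D: 5>2.
I strictly beats every other strategy against every opponent action, so it is strictly dominant.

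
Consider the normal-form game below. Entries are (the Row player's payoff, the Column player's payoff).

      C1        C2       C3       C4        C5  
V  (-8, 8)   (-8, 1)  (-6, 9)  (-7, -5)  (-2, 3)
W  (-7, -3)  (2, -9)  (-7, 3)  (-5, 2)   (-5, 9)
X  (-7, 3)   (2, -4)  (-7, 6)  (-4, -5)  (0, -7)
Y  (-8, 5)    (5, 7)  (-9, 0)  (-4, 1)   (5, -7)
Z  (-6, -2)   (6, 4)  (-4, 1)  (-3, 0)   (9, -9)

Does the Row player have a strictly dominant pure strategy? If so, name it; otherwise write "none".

Z

Z vs V: C1: -6>-8, C2: 6>-8, C3: -4>-6, C4: -3>-7, C5: 9>-2.
Z vs W: C1: -6>-7, C2: 6>2, C3: -4>-7, C4: -3>-5, C5: 9>-5.
Z vs X: C1: -6>-7, C2: 6>2, C3: -4>-7, C4: -3>-4, C5: 9>0.
Z vs Y: C1: -6>-8, C2: 6>5, C3: -4>-9, C4: -3>-4, C5: 9>5.
Z strictly beats every other strategy against every opponent action, so it is strictly dominant.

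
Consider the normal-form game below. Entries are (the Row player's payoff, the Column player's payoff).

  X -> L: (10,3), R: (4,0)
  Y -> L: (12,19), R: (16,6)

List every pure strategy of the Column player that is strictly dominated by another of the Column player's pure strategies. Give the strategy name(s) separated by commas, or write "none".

L is not dominated — it holds its own against R at X (3>0).
R is strictly dominated by L (X: 3>0, Y: 19>6).

R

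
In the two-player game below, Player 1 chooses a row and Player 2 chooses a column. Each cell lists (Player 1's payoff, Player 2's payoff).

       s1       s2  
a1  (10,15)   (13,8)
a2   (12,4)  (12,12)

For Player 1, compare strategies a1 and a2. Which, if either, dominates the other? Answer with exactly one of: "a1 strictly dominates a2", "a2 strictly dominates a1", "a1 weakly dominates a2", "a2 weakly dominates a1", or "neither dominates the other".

Compare a1 to a2 across each opponent action: s1: 10<12, s2: 13>12.
a1 does better at s2 but worse at s1; neither strategy dominates the other.

neither dominates the other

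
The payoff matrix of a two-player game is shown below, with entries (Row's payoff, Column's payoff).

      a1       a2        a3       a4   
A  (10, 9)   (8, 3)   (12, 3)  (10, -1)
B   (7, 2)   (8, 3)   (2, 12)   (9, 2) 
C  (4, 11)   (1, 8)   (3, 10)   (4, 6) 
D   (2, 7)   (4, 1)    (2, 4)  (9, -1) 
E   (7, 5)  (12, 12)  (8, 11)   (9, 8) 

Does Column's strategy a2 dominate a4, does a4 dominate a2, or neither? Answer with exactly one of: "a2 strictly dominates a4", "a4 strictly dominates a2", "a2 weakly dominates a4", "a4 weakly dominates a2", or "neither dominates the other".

a2's payoffs vs a4's, by Row's action — A: 3>-1, B: 3>2, C: 8>6, D: 1>-1, E: 12>8.
a2 gives a strictly higher payoff against each choice by Row, so a2 strictly dominates a4.

a2 strictly dominates a4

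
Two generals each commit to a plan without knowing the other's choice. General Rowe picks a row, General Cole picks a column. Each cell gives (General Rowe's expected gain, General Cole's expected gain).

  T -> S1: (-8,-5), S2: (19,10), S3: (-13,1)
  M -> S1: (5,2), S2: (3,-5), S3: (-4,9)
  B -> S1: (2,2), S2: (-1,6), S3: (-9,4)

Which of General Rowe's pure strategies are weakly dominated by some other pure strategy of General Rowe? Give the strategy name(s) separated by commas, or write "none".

B

T: no other strategy beats it everywhere (M at S2 (19>3); B at S2 (19>-1)).
M: no other strategy beats it everywhere (T at S1 (5>-8); B at S1 (5>2)).
M weakly dominates B — S1: 5>2, S2: 3>-1, S3: -4>-9.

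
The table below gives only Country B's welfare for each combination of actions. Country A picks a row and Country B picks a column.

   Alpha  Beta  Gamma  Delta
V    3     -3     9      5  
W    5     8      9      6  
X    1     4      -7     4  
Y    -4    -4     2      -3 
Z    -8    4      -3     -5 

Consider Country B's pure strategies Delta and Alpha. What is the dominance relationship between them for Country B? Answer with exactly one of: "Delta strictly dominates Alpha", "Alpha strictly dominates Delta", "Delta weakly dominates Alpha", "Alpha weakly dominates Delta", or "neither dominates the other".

Delta strictly dominates Alpha

Delta's payoffs vs Alpha's, by Country A's action — V: 5>3, W: 6>5, X: 4>1, Y: -3>-4, Z: -5>-8.
Delta gives a strictly higher payoff against each opponent action, so Delta strictly dominates Alpha.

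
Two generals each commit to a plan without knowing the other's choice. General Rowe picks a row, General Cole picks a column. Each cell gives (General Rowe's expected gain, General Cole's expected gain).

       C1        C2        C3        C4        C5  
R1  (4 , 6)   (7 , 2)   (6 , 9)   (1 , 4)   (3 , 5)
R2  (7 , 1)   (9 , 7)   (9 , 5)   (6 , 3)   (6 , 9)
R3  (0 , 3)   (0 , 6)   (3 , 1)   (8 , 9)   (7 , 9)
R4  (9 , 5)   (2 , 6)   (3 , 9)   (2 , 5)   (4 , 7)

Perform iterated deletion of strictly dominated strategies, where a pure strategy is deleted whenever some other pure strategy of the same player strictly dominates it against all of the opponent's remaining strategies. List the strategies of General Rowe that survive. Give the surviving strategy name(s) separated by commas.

R3

Row R1 is eliminated: R2 beats it against every remaining column (C1: 7>4, C2: 9>7, C3: 9>6, C4: 6>1, C5: 6>3).
For General Cole, C2 strictly dominates C1 on the remaining rows (R2: 7>1, R3: 6>3, R4: 6>5); eliminate C1.
For General Rowe, R2 strictly dominates R4 on the remaining columns (C2: 9>2, C3: 9>3, C4: 6>2, C5: 6>4); eliminate R4.
For General Cole, C5 strictly dominates C2 on the remaining rows (R2: 9>7, R3: 9>6); eliminate C2.
Column C3 is eliminated: C5 beats it against every remaining row (R2: 9>5, R3: 9>1).
For General Rowe, R3 strictly dominates R2 on the remaining columns (C4: 8>6, C5: 7>6); eliminate R2.
Among the remaining strategies, none is strictly dominated by another pure strategy of the same player, so the elimination stops.
Surviving strategies — General Rowe: {R3}; General Cole: {C4, C5}.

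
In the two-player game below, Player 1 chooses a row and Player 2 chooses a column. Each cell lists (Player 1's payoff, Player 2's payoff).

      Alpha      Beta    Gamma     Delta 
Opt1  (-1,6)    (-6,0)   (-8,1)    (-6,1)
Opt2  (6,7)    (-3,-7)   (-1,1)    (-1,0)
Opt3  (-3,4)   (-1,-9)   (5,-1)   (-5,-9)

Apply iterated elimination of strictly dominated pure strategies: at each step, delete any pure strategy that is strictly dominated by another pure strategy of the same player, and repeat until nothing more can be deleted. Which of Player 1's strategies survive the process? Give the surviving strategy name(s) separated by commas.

For Player 1, Opt2 strictly dominates Opt1 on the remaining columns (Alpha: 6>-1, Beta: -3>-6, Gamma: -1>-8, Delta: -1>-6); eliminate Opt1.
For Player 2, Alpha strictly dominates Beta on the remaining rows (Opt2: 7>-7, Opt3: 4>-9); eliminate Beta.
For Player 2, Alpha strictly dominates Gamma on the remaining rows (Opt2: 7>1, Opt3: 4>-1); eliminate Gamma.
Row Opt3 is eliminated: Opt2 beats it against every remaining column (Alpha: 6>-3, Delta: -1>-5).
Column Delta is eliminated: Alpha beats it against every remaining row (Opt2: 7>0).
Among the remaining strategies, none is strictly dominated by another pure strategy of the same player, so the elimination stops.
Surviving strategies — Player 1: {Opt2}; Player 2: {Alpha}.

Opt2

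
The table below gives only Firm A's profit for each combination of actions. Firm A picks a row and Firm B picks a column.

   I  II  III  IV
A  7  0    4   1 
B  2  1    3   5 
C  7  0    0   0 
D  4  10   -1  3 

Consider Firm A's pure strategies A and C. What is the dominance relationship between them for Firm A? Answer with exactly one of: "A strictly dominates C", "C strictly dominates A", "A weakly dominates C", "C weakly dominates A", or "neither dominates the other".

Compare A to C across each opponent action: I: 7=7, II: 0=0, III: 4>0, IV: 1>0.
A is at least as good everywhere and strictly better somewhere (tied only at I, II), so A weakly but not strictly dominates C.

A weakly dominates C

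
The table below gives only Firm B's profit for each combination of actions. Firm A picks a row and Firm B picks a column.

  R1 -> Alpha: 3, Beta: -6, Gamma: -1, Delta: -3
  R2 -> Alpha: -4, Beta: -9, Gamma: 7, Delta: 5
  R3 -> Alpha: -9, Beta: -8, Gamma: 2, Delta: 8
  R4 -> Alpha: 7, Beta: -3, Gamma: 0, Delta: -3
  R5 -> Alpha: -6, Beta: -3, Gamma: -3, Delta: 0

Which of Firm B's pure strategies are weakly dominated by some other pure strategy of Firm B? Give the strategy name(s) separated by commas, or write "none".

Beta

Alpha is not dominated — it holds its own against Beta at R1 (3>-6); Gamma at R1 (3>-1); Delta at R1 (3>-3).
Beta is weakly dominated by Gamma (R1: -1>-6, R2: 7>-9, R3: 2>-8, R4: 0>-3, R5: -3=-3).
Gamma is not dominated — it holds its own against Alpha at R2 (7>-4); Beta at R1 (-1>-6); Delta at R1 (-1>-3).
Nothing dominates Delta: Alpha at R2 (5>-4); Beta at R1 (-3>-6); Gamma at R3 (8>2).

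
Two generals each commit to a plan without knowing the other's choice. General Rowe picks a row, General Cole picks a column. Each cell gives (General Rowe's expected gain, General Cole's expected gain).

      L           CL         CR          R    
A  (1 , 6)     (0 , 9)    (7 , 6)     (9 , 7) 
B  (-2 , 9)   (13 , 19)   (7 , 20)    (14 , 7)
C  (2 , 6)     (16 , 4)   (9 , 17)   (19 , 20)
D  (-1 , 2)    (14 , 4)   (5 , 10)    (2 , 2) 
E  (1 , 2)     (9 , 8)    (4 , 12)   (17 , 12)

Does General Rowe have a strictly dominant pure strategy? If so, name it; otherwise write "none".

C

C vs A: L: 2>1, CL: 16>0, CR: 9>7, R: 19>9.
C vs B: L: 2>-2, CL: 16>13, CR: 9>7, R: 19>14.
C vs D: L: 2>-1, CL: 16>14, CR: 9>5, R: 19>2.
C vs E: L: 2>1, CL: 16>9, CR: 9>4, R: 19>17.
C strictly beats every other strategy against every opponent action, so it is strictly dominant.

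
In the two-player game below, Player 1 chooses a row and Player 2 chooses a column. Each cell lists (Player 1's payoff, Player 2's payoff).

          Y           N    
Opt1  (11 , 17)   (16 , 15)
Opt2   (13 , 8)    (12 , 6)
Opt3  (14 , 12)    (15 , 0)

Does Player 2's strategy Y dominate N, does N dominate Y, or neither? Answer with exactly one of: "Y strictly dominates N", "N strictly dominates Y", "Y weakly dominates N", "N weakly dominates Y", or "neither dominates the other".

Compare Y to N across each opponent action: Opt1: 17>15, Opt2: 8>6, Opt3: 12>0.
Every comparison favours Y, so Y strictly dominates N.

Y strictly dominates N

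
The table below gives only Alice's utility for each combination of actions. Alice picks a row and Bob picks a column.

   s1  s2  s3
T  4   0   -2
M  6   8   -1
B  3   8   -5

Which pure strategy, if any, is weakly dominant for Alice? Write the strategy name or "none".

M

M vs T: s1: 6>4, s2: 8>0, s3: -1>-2.
M vs B: s1: 6>3, s2: 8=8, s3: -1>-5.
M is at least as good as every other strategy against every opponent action, so it is weakly dominant.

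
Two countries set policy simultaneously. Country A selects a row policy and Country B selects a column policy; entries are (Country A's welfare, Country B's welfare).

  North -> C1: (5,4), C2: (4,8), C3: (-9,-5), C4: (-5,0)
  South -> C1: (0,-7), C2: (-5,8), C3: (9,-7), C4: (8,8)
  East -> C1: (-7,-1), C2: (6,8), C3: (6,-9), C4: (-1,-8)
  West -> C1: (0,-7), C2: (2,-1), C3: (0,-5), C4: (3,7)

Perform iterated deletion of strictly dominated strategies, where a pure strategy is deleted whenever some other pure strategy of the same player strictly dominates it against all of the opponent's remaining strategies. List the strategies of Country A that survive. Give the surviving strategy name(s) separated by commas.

Column C1 is eliminated: C2 beats it against every remaining row (North: 8>4, South: 8>-7, East: 8>-1, West: -1>-7).
For Country A, East strictly dominates North on the remaining columns (C2: 6>4, C3: 6>-9, C4: -1>-5); eliminate North.
Column C3 is eliminated: C2 beats it against every remaining row (South: 8>-7, East: 8>-9, West: -1>-5).
Among the remaining strategies, none is strictly dominated by another pure strategy of the same player, so the elimination stops.
Surviving strategies — Country A: {South, East, West}; Country B: {C2, C4}.

South, East, West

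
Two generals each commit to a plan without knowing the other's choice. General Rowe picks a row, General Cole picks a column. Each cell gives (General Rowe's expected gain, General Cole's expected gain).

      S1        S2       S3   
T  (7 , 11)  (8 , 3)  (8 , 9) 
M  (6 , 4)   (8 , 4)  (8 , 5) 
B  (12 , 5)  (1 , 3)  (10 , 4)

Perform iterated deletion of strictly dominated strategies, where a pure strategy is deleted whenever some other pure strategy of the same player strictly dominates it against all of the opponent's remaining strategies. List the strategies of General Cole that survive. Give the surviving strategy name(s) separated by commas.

S1

For General Cole, S3 strictly dominates S2 on the remaining rows (T: 9>3, M: 5>4, B: 4>3); eliminate S2.
For General Rowe, B strictly dominates T on the remaining columns (S1: 12>7, S3: 10>8); eliminate T.
For General Rowe, B strictly dominates M on the remaining columns (S1: 12>6, S3: 10>8); eliminate M.
General Cole's strategy S3 is strictly dominated by S1 (B: 5>4) and is removed.
Among the remaining strategies, none is strictly dominated by another pure strategy of the same player, so the elimination stops.
Surviving strategies — General Rowe: {B}; General Cole: {S1}.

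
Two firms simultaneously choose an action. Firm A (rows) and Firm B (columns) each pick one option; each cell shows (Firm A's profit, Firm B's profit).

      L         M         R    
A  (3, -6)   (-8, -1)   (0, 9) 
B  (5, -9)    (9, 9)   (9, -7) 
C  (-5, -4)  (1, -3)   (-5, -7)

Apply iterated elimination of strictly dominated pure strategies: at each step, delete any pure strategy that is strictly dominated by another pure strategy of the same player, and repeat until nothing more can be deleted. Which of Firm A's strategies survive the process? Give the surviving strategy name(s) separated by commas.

B

Firm A's strategy A is strictly dominated by B (L: 5>3, M: 9>-8, R: 9>0) and is removed.
For Firm A, B strictly dominates C on the remaining columns (L: 5>-5, M: 9>1, R: 9>-5); eliminate C.
For Firm B, M strictly dominates L on the remaining rows (B: 9>-9); eliminate L.
Column R is eliminated: M beats it against every remaining row (B: 9>-7).
Among the remaining strategies, none is strictly dominated by another pure strategy of the same player, so the elimination stops.
Surviving strategies — Firm A: {B}; Firm B: {M}.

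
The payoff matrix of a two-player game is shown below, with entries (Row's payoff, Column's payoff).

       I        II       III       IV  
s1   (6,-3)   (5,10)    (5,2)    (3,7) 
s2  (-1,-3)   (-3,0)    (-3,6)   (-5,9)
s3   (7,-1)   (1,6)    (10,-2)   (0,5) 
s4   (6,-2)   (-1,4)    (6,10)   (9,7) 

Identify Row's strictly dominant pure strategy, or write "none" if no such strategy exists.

s1 fails to dominate s3 at I (6<7).
s2 fails to dominate s1 at I (-1<6).
s3 fails to dominate s1 at II (1<5).
s4 fails to dominate s1 at I (6=6).
No single strategy dominates all the others.

none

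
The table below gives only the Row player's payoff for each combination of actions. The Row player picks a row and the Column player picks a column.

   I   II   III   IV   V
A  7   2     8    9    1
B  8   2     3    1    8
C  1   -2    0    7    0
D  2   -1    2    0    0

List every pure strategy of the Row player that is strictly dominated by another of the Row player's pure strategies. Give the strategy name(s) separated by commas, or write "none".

A is not dominated — it holds its own against B at II (2=2); C at I (7>1); D at I (7>2).
B is not dominated — it holds its own against A at I (8>7); C at I (8>1); D at I (8>2).
C is strictly dominated by A (I: 7>1, II: 2>-2, III: 8>0, IV: 9>7, V: 1>0).
D: dominated, since A does at least as well everywhere (I: 7>2, II: 2>-1, III: 8>2, IV: 9>0, V: 1>0).

C, D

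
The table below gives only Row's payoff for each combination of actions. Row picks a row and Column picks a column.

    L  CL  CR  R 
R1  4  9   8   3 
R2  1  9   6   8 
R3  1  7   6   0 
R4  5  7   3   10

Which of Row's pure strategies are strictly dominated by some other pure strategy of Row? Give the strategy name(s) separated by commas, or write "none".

R3

R1: no other strategy beats it everywhere (R2 at L (4>1); R3 at L (4>1); R4 at CL (9>7)).
R2: no other strategy beats it everywhere (R1 at CL (9=9); R3 at L (1=1); R4 at CL (9>7)).
R3 is strictly dominated by R1 (L: 4>1, CL: 9>7, CR: 8>6, R: 3>0).
R4 is not dominated — it holds its own against R1 at L (5>4); R2 at L (5>1); R3 at L (5>1).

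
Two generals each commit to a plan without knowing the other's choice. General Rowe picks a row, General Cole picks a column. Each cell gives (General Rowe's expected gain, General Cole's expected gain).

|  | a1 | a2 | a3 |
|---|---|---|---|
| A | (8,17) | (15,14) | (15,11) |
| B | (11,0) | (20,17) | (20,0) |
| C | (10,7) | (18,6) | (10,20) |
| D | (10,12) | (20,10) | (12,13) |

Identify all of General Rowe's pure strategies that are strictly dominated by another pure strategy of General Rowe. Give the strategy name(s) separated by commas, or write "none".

A: dominated, since B does at least as well everywhere (a1: 11>8, a2: 20>15, a3: 20>15).
Nothing dominates B: A at a1 (11>8); C at a1 (11>10); D at a1 (11>10).
B strictly dominates C — a1: 11>10, a2: 20>18, a3: 20>10.
Nothing dominates D: A at a1 (10>8); B at a2 (20=20); C at a1 (10=10).

A, C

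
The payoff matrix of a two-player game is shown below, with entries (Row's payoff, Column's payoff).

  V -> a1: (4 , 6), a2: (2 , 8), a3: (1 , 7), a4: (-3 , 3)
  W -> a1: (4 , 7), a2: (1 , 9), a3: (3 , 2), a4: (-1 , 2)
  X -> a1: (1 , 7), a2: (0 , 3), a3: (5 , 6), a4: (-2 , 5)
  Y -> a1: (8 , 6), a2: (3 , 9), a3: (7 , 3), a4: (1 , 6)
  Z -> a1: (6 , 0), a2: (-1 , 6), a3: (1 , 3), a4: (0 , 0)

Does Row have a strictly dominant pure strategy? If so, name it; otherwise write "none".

Y

Y vs V: a1: 8>4, a2: 3>2, a3: 7>1, a4: 1>-3.
Y vs W: a1: 8>4, a2: 3>1, a3: 7>3, a4: 1>-1.
Y vs X: a1: 8>1, a2: 3>0, a3: 7>5, a4: 1>-2.
Y vs Z: a1: 8>6, a2: 3>-1, a3: 7>1, a4: 1>0.
Y strictly beats every other strategy against every opponent action, so it is strictly dominant.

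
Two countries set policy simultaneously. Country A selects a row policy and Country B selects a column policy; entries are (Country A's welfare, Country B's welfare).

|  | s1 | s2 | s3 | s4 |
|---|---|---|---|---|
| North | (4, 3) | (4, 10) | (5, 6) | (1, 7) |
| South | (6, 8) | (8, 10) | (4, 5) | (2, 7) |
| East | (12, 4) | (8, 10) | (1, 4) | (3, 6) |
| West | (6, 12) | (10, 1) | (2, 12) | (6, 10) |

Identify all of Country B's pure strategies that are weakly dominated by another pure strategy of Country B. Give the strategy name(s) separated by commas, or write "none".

none

s1 is not dominated — it holds its own against s2 at West (12>1); s3 at South (8>5); s4 at South (8>7).
s2: no other strategy beats it everywhere (s1 at North (10>3); s3 at North (10>6); s4 at North (10>7)).
s3 is not dominated — it holds its own against s1 at North (6>3); s2 at West (12>1); s4 at West (12>10).
Nothing dominates s4: s1 at North (7>3); s2 at West (10>1); s3 at North (7>6).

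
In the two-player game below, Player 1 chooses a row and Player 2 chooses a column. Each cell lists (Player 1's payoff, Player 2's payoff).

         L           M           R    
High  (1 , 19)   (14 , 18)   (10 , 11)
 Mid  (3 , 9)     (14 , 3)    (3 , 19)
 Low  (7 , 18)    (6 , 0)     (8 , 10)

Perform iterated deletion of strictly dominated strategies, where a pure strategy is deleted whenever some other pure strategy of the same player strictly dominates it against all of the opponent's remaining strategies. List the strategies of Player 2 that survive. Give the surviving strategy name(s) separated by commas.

L

Column M is eliminated: L beats it against every remaining row (High: 19>18, Mid: 9>3, Low: 18>0).
For Player 1, Low strictly dominates Mid on the remaining columns (L: 7>3, R: 8>3); eliminate Mid.
For Player 2, L strictly dominates R on the remaining rows (High: 19>11, Low: 18>10); eliminate R.
For Player 1, Low strictly dominates High on the remaining columns (L: 7>1); eliminate High.
Among the remaining strategies, none is strictly dominated by another pure strategy of the same player, so the elimination stops.
Surviving strategies — Player 1: {Low}; Player 2: {L}.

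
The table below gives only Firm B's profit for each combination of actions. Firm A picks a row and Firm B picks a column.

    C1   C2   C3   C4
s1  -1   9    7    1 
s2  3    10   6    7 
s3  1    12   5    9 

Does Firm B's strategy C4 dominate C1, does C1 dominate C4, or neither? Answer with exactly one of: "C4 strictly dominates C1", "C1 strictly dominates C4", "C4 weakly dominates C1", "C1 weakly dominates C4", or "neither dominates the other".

C4 strictly dominates C1

Compare C4 to C1 across every action of Firm A: s1: 1>-1, s2: 7>3, s3: 9>1.
Every comparison favours C4, so C4 strictly dominates C1.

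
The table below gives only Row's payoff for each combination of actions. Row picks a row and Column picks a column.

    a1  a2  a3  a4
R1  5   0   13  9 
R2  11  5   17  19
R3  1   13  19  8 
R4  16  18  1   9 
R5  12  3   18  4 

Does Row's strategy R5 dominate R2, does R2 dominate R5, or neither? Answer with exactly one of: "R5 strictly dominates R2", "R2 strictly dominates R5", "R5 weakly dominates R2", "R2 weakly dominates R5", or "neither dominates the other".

neither dominates the other

Compare R5 to R2 across each choice by Column: a1: 12>11, a2: 3<5, a3: 18>17, a4: 4<19.
R5 does better at a1, a3 but worse at a2, a4; neither strategy dominates the other.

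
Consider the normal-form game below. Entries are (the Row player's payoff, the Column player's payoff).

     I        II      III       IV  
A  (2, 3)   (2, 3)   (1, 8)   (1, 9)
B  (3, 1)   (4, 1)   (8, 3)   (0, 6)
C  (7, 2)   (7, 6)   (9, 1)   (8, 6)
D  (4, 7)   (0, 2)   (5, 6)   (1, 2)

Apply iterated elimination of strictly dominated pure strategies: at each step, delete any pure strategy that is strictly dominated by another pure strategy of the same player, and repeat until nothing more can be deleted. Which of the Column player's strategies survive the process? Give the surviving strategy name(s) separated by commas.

II, IV

For the Row player, C strictly dominates A on the remaining columns (I: 7>2, II: 7>2, III: 9>1, IV: 8>1); eliminate A.
The Row player's strategy B is strictly dominated by C (I: 7>3, II: 7>4, III: 9>8, IV: 8>0) and is removed.
The Row player's strategy D is strictly dominated by C (I: 7>4, II: 7>0, III: 9>5, IV: 8>1) and is removed.
The Column player's strategy I is strictly dominated by II (C: 6>2) and is removed.
The Column player's strategy III is strictly dominated by II (C: 6>1) and is removed.
Among the remaining strategies, none is strictly dominated by another pure strategy of the same player, so the elimination stops.
Surviving strategies — the Row player: {C}; the Column player: {II, IV}.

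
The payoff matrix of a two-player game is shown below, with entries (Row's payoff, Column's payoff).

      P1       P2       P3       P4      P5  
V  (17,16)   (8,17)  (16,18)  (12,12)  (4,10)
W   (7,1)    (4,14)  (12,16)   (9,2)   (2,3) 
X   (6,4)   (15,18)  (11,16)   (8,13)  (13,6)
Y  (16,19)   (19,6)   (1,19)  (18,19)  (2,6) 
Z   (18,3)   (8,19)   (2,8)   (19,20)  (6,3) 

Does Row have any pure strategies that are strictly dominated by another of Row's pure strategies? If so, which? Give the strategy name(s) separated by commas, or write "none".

V is not dominated — it holds its own against W at P1 (17>7); X at P1 (17>6); Y at P1 (17>16); Z at P2 (8=8).
W is strictly dominated by V (P1: 17>7, P2: 8>4, P3: 16>12, P4: 12>9, P5: 4>2).
X is not dominated — it holds its own against V at P2 (15>8); W at P2 (15>4); Y at P3 (11>1); Z at P2 (15>8).
Y is not dominated — it holds its own against V at P2 (19>8); W at P1 (16>7); X at P1 (16>6); Z at P2 (19>8).
Z: no other strategy beats it everywhere (V at P1 (18>17); W at P1 (18>7); X at P1 (18>6); Y at P1 (18>16)).

W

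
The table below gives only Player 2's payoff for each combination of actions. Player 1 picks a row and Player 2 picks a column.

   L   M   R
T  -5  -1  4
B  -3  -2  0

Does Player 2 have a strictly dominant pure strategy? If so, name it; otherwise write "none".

R vs L: T: 4>-5, B: 0>-3.
R vs M: T: 4>-1, B: 0>-2.
R strictly beats every other strategy against every opponent action, so it is strictly dominant.

R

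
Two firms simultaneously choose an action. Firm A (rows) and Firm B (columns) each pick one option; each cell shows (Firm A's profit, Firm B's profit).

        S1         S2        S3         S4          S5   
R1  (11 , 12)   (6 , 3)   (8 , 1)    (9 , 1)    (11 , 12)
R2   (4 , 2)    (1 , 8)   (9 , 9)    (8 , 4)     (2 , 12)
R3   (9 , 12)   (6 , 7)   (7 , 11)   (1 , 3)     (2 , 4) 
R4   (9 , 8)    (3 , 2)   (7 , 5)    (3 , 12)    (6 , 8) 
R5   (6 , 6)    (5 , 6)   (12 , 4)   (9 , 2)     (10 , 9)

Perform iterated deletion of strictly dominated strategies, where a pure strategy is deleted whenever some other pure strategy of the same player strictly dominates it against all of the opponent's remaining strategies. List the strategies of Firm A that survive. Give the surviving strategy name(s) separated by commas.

R1

For Firm A, R5 strictly dominates R2 on the remaining columns (S1: 6>4, S2: 5>1, S3: 12>9, S4: 9>8, S5: 10>2); eliminate R2.
Firm A's strategy R4 is strictly dominated by R1 (S1: 11>9, S2: 6>3, S3: 8>7, S4: 9>3, S5: 11>6) and is removed.
For Firm B, S1 strictly dominates S3 on the remaining rows (R1: 12>1, R3: 12>11, R5: 6>4); eliminate S3.
For Firm B, S1 strictly dominates S4 on the remaining rows (R1: 12>1, R3: 12>3, R5: 6>2); eliminate S4.
For Firm A, R1 strictly dominates R5 on the remaining columns (S1: 11>6, S2: 6>5, S5: 11>10); eliminate R5.
For Firm B, S1 strictly dominates S2 on the remaining rows (R1: 12>3, R3: 12>7); eliminate S2.
Firm A's strategy R3 is strictly dominated by R1 (S1: 11>9, S5: 11>2) and is removed.
Among the remaining strategies, none is strictly dominated by another pure strategy of the same player, so the elimination stops.
Surviving strategies — Firm A: {R1}; Firm B: {S1, S5}.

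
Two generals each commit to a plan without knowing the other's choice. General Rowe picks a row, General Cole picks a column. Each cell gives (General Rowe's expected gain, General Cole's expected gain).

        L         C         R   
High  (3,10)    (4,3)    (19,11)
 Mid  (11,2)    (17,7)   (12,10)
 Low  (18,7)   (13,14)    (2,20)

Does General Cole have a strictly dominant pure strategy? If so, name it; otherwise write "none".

R vs L: High: 11>10, Mid: 10>2, Low: 20>7.
R vs C: High: 11>3, Mid: 10>7, Low: 20>14.
R strictly beats every other strategy against every opponent action, so it is strictly dominant.

R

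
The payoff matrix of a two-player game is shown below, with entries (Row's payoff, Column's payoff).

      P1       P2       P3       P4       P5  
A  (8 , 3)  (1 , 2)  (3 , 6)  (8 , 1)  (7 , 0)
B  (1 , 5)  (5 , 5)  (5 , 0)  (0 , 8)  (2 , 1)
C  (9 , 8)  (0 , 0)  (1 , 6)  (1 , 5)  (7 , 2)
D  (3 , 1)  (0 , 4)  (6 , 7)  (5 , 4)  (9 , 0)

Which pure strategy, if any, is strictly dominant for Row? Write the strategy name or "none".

A fails to dominate B at P2 (1<5).
B fails to dominate A at P1 (1<8).
C fails to dominate A at P2 (0<1).
D fails to dominate A at P1 (3<8).
No single strategy dominates all the others.

none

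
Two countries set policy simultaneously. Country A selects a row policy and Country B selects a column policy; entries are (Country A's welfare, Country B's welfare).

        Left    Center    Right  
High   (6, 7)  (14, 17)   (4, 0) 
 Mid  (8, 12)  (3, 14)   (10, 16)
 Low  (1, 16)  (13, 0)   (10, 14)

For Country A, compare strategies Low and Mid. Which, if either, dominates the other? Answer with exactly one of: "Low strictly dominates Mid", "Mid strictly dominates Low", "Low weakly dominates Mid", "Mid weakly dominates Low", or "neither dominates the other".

Compare Low to Mid across each opponent action: Left: 1<8, Center: 13>3, Right: 10=10.
Low does better at Center but worse at Left; neither strategy dominates the other.

neither dominates the other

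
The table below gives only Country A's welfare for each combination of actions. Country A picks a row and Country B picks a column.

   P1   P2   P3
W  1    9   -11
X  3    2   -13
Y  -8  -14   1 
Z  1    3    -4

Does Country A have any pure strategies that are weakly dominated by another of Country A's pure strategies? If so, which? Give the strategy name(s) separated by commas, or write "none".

none

W: no other strategy beats it everywhere (X at P2 (9>2); Y at P1 (1>-8); Z at P2 (9>3)).
Nothing dominates X: W at P1 (3>1); Y at P1 (3>-8); Z at P1 (3>1).
Y is not dominated — it holds its own against W at P3 (1>-11); X at P3 (1>-13); Z at P3 (1>-4).
Z: no other strategy beats it everywhere (W at P3 (-4>-11); X at P2 (3>2); Y at P1 (1>-8)).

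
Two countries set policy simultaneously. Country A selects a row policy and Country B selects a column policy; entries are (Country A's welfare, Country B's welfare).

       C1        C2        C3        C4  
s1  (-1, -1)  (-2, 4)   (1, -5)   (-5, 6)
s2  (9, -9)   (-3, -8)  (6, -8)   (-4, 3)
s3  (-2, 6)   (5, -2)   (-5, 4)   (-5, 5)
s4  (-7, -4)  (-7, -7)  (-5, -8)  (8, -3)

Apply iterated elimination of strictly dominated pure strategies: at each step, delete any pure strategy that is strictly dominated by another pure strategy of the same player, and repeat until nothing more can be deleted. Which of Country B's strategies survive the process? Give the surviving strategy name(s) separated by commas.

For Country B, C4 strictly dominates C2 on the remaining rows (s1: 6>4, s2: 3>-8, s3: 5>-2, s4: -3>-7); eliminate C2.
Row s1 is eliminated: s2 beats it against every remaining column (C1: 9>-1, C3: 6>1, C4: -4>-5).
Row s3 is eliminated: s2 beats it against every remaining column (C1: 9>-2, C3: 6>-5, C4: -4>-5).
Country B's strategy C1 is strictly dominated by C4 (s2: 3>-9, s4: -3>-4) and is removed.
Country B's strategy C3 is strictly dominated by C4 (s2: 3>-8, s4: -3>-8) and is removed.
For Country A, s4 strictly dominates s2 on the remaining columns (C4: 8>-4); eliminate s2.
Among the remaining strategies, none is strictly dominated by another pure strategy of the same player, so the elimination stops.
Surviving strategies — Country A: {s4}; Country B: {C4}.

C4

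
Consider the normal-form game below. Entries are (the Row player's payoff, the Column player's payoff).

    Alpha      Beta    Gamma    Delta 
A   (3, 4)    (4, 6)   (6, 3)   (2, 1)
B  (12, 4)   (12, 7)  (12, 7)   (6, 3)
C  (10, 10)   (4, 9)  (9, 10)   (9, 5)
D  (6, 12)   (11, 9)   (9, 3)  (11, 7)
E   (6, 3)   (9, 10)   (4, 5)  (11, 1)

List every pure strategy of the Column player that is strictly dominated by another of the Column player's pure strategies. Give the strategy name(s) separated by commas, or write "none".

Delta

Alpha is not dominated — it holds its own against Beta at C (10>9); Gamma at A (4>3); Delta at A (4>1).
Nothing dominates Beta: Alpha at A (6>4); Gamma at A (6>3); Delta at A (6>1).
Gamma is not dominated — it holds its own against Alpha at B (7>4); Beta at B (7=7); Delta at A (3>1).
Delta: dominated, since Alpha does at least as well everywhere (A: 4>1, B: 4>3, C: 10>5, D: 12>7, E: 3>1).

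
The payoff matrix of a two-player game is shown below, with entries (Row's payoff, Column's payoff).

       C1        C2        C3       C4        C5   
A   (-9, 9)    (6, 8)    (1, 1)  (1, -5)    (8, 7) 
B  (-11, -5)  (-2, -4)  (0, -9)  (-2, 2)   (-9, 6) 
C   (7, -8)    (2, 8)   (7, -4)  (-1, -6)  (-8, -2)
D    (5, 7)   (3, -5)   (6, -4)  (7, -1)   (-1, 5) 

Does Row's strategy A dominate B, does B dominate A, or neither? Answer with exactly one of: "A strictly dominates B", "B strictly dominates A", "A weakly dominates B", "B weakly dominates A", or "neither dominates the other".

A's payoffs vs B's, by Column's action — C1: -9>-11, C2: 6>-2, C3: 1>0, C4: 1>-2, C5: 8>-9.
A gives a strictly higher payoff against each opponent action, so A strictly dominates B.

A strictly dominates B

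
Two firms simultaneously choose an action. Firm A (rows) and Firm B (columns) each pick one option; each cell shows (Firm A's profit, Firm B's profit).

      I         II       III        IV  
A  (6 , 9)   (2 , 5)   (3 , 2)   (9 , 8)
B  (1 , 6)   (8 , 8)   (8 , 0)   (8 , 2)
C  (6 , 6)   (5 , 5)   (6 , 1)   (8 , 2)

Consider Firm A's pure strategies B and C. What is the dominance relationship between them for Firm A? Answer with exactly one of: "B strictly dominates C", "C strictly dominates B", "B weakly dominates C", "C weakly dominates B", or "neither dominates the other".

Compare B to C across each opponent action: I: 1<6, II: 8>5, III: 8>6, IV: 8=8.
B does better at II, III but worse at I; neither strategy dominates the other.

neither dominates the other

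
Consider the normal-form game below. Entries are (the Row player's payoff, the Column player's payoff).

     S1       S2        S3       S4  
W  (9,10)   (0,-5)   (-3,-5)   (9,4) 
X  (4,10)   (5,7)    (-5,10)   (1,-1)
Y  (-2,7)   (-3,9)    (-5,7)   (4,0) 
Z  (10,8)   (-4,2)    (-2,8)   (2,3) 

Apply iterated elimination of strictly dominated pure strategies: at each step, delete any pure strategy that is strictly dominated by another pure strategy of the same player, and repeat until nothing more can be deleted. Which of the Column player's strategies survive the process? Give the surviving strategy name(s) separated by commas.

S1, S3

The Row player's strategy Y is strictly dominated by W (S1: 9>-2, S2: 0>-3, S3: -3>-5, S4: 9>4) and is removed.
For the Column player, S1 strictly dominates S2 on the remaining rows (W: 10>-5, X: 10>7, Z: 8>2); eliminate S2.
The Row player's strategy X is strictly dominated by W (S1: 9>4, S3: -3>-5, S4: 9>1) and is removed.
For the Column player, S1 strictly dominates S4 on the remaining rows (W: 10>4, Z: 8>3); eliminate S4.
For the Row player, Z strictly dominates W on the remaining columns (S1: 10>9, S3: -2>-3); eliminate W.
Among the remaining strategies, none is strictly dominated by another pure strategy of the same player, so the elimination stops.
Surviving strategies — the Row player: {Z}; the Column player: {S1, S3}.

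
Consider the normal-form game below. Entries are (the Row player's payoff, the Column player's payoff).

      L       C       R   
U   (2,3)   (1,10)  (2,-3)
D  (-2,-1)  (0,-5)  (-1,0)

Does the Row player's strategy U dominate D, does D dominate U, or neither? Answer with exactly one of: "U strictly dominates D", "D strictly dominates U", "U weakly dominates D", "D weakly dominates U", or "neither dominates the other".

U strictly dominates D

U's payoffs vs D's, by the Column player's action — L: 2>-2, C: 1>0, R: 2>-1.
U gives a strictly higher payoff against each opponent action, so U strictly dominates D.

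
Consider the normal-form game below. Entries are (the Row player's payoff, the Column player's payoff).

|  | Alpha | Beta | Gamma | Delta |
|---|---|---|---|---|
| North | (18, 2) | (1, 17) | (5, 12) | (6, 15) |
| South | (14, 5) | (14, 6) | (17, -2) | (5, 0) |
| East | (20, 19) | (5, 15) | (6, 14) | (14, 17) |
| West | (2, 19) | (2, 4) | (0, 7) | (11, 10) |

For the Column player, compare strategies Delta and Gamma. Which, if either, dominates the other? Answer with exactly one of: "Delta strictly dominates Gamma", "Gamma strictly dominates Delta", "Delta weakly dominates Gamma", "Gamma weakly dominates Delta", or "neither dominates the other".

Delta's payoffs vs Gamma's, by the Row player's action — North: 15>12, South: 0>-2, East: 17>14, West: 10>7.
Every comparison favours Delta, so Delta strictly dominates Gamma.

Delta strictly dominates Gamma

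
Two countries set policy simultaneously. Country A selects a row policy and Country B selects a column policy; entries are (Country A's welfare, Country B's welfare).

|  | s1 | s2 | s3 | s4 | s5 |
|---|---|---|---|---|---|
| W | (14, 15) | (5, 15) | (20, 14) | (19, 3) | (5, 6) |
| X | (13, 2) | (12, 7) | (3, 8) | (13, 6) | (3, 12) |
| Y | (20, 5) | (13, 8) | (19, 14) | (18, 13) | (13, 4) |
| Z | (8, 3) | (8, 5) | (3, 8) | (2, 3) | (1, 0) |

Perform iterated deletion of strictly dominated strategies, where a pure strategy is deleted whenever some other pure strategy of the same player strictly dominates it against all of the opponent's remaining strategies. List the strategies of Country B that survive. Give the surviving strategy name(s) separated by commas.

Country A's strategy X is strictly dominated by Y (s1: 20>13, s2: 13>12, s3: 19>3, s4: 18>13, s5: 13>3) and is removed.
Country A's strategy Z is strictly dominated by Y (s1: 20>8, s2: 13>8, s3: 19>3, s4: 18>2, s5: 13>1) and is removed.
Column s4 is eliminated: s3 beats it against every remaining row (W: 14>3, Y: 14>13).
Country B's strategy s5 is strictly dominated by s1 (W: 15>6, Y: 5>4) and is removed.
Among the remaining strategies, none is strictly dominated by another pure strategy of the same player, so the elimination stops.
Surviving strategies — Country A: {W, Y}; Country B: {s1, s2, s3}.

s1, s2, s3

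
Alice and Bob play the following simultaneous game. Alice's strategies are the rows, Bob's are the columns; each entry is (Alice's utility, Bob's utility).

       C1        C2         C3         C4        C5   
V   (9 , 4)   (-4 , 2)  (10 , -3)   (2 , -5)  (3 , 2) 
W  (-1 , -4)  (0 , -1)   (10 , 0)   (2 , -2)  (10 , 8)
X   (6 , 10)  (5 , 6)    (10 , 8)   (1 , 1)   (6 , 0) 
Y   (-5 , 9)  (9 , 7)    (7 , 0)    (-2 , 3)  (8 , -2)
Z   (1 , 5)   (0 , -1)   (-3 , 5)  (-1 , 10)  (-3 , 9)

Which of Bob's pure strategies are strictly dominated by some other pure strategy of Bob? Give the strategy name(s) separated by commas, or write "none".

none

C1 is not dominated — it holds its own against C2 at V (4>2); C3 at V (4>-3); C4 at V (4>-5); C5 at V (4>2).
Nothing dominates C2: C1 at W (-1>-4); C3 at V (2>-3); C4 at V (2>-5); C5 at V (2=2).
Nothing dominates C3: C1 at W (0>-4); C2 at W (0>-1); C4 at V (-3>-5); C5 at X (8>0).
C4 is not dominated — it holds its own against C1 at W (-2>-4); C2 at Z (10>-1); C3 at Y (3>0); C5 at X (1>0).
Nothing dominates C5: C1 at W (8>-4); C2 at V (2=2); C3 at V (2>-3); C4 at V (2>-5).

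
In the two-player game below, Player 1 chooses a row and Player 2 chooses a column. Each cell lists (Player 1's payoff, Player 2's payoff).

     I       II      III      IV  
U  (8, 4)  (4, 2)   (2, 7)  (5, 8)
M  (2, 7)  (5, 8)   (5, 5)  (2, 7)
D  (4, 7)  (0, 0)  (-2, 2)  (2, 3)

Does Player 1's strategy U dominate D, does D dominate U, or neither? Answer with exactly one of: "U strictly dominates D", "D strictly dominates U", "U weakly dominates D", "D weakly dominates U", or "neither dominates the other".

U strictly dominates D

U's payoffs vs D's, by Player 2's action — I: 8>4, II: 4>0, III: 2>-2, IV: 5>2.
Every comparison favours U, so U strictly dominates D.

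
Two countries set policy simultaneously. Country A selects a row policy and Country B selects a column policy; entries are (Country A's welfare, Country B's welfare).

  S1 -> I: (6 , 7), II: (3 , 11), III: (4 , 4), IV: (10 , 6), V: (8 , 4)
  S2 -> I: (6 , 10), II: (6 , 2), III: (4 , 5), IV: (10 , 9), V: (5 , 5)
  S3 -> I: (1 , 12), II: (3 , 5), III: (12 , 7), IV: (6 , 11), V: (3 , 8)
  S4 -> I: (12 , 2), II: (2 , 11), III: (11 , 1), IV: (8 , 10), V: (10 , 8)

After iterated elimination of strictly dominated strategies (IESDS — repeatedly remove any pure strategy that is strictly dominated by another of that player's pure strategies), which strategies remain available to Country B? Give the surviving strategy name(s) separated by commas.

I, II, IV

Column III is eliminated: I beats it against every remaining row (S1: 7>4, S2: 10>5, S3: 12>7, S4: 2>1).
Row S3 is eliminated: S2 beats it against every remaining column (I: 6>1, II: 6>3, IV: 10>6, V: 5>3).
Column V is eliminated: IV beats it against every remaining row (S1: 6>4, S2: 9>5, S4: 10>8).
Among the remaining strategies, none is strictly dominated by another pure strategy of the same player, so the elimination stops.
Surviving strategies — Country A: {S1, S2, S4}; Country B: {I, II, IV}.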